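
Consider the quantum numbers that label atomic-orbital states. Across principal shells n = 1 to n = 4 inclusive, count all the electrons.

Shell n has n² orbitals: 1²=1 + 2²=4 + 3²=9 + 4²=16 = 30 orbitals.
Two spin states per orbital: 2 × 30 = 60 electrons.

60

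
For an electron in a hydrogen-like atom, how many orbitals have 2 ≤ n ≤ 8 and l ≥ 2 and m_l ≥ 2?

Per-shell orbital counts meeting the constraint:
n=3 → 1; n=4 → 3; n=5 → 6; n=6 → 10; n=7 → 15; n=8 → 21.
Total orbitals: 1 + 3 + 6 + 10 + 15 + 21 = 56.

56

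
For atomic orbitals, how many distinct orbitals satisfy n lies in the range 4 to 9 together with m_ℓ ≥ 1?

Treat each shell separately and count matching orbitals:
n=4 → 6; n=5 → 10; n=6 → 15; n=7 → 21; n=8 → 28; n=9 → 36.
Total orbitals: 6 + 10 + 15 + 21 + 28 + 36 = 116.

116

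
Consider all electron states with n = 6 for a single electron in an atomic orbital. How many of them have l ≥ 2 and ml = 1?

Go through l = 0, …, 5 (the values permitted for n = 6).
Contributions: l=2 → 1; l=3 → 1; l=4 → 1; l=5 → 1.
Orbitals: 1 + 1 + 1 + 1 = 4. Each orbital carries two spin states, so 4 × 2 = 8 states.

8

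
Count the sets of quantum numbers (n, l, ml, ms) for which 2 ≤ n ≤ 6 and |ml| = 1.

For each n in the range, tally the orbitals obeying |ml| = 1:
n=2 → 2; n=3 → 4; n=4 → 6; n=5 → 8; n=6 → 10.
Orbitals: 2 + 4 + 6 + 8 + 10 = 30. Including both spin states (ms = ±1/2) gives 2 × 30 = 60 states.

60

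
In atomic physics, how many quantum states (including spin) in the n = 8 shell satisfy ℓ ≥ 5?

For n = 8, ℓ ranges over 0 … 7.
Orbitals with ℓ ≥ 5, by ℓ: ℓ=5 → 11; ℓ=6 → 13; ℓ=7 → 15.
Orbitals: 11 + 13 + 15 = 39. Each orbital carries two spin states, so 39 × 2 = 78 states.

78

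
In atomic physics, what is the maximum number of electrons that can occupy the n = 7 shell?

98

A shell holds 2n² electrons: 2 × 7² = 2 × 49 = 98.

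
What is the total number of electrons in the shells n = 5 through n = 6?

122

Shell n has n² orbitals: 5²=25 + 6²=36 = 61 orbitals.
Two spin states per orbital: 2 × 61 = 122 electrons.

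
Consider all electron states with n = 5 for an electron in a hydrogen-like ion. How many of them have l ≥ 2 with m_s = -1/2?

Go through l = 0, …, 4 (the values permitted for n = 5).
Per l-value: l=2 → 5; l=3 → 7; l=4 → 9.
Orbitals: 5 + 7 + 9 = 21. With m_s fixed to a single value there is one state per orbital, giving 21 states.

21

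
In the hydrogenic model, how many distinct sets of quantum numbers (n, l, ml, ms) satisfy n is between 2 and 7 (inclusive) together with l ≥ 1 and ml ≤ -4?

Count contributing orbitals for each principal shell:
n=5 → 1; n=6 → 3; n=7 → 6.
Orbitals: 1 + 3 + 6 = 10. Including both spin states (ms = ±1/2) gives 2 × 10 = 20 states.

20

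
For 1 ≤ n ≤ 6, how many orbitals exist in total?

91

Total orbitals = 1² + 2² + 3² + 4² + 5² + 6² = 91.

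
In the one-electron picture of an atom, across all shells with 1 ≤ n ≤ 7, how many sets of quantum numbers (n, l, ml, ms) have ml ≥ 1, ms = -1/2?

56

Go shell by shell, enumerating (l, ml) with ml ≥ 1:
n=2 → 1; n=3 → 3; n=4 → 6; n=5 → 10; n=6 → 15; n=7 → 21.
Orbitals: 1 + 3 + 6 + 10 + 15 + 21 = 56. With ms fixed to -1/2 there is one state per orbital, so 56 states.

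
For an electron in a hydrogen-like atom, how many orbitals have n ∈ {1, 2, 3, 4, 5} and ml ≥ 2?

For each n in the range, tally the orbitals obeying ml ≥ 2:
n=3 → 1; n=4 → 3; n=5 → 6.
Total orbitals: 1 + 3 + 6 = 10.

10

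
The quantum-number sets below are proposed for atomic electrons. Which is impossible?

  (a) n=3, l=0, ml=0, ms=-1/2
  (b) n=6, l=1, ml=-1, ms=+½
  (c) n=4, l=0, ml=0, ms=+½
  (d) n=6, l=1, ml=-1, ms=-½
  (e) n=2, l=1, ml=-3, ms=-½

(e) has |ml| = 3 > l = 1, violating −l ≤ ml ≤ l.
The remaining sets (a), (b), (c), (d) satisfy all four rules.

(e)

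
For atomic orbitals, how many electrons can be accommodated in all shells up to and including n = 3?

28

Total orbitals = 1² + 2² + 3² = 14. Doubling for spin gives 28 electrons.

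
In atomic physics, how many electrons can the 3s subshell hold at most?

A subshell with l = 0 has 2l+1 = 1 orbital, each holding 2 electrons (spin ±1/2), so 1 × 2 = 2.

2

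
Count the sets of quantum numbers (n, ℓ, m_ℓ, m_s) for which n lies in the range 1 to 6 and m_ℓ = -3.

Per-shell orbital counts meeting the constraint:
n=4 → 1; n=5 → 2; n=6 → 3.
Orbitals: 1 + 2 + 3 = 6. Including both spin states (m_s = ±1/2) gives 2 × 6 = 12 states.

12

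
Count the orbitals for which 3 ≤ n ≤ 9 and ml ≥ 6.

10

Count contributing orbitals for each principal shell:
n=7 → 1; n=8 → 3; n=9 → 6.
Total orbitals: 1 + 3 + 6 = 10.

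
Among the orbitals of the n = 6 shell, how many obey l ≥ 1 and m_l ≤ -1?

15

For n = 6, l ranges over 0 … 5.
Contributions: l=1 → 1; l=2 → 2; l=3 → 3; l=4 → 4; l=5 → 5.
Total orbitals: 1 + 2 + 3 + 4 + 5 = 15.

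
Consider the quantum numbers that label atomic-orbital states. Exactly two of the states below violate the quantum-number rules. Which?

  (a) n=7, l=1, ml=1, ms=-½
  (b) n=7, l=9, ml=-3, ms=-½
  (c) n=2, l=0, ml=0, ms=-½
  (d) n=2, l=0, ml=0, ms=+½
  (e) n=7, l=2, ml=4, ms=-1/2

(b) and (e)

(b) has l = 9 ≥ n = 7, violating 0 ≤ l ≤ n−1.
(e) has |ml| = 4 > l = 2, violating −l ≤ ml ≤ l.
The remaining sets (a), (c), (d) satisfy all four rules.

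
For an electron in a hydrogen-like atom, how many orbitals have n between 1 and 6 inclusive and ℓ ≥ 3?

Work shell by shell — for each n, count the (ℓ, m_ℓ) pairs that satisfy ℓ ≥ 3:
n=4 → 7; n=5 → 16; n=6 → 27.
Total orbitals: 7 + 16 + 27 = 50.

50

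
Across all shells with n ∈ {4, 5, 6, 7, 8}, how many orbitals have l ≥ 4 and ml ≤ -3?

Per-shell orbital counts meeting the constraint:
n=5 → 2; n=6 → 5; n=7 → 9; n=8 → 14.
Total orbitals: 2 + 5 + 9 + 14 = 30.

30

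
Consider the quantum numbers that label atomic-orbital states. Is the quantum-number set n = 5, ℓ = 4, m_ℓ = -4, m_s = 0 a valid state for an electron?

The spin quantum number for an electron can only be m_s = +1/2 or −1/2; m_s = 0 is not one of those.

Invalid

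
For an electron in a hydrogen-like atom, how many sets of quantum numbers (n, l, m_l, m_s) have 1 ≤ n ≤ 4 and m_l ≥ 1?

20

Treat each shell separately and count matching orbitals:
n=2 → 1; n=3 → 3; n=4 → 6.
Orbitals: 1 + 3 + 6 = 10. Including both spin states (m_s = ±1/2) gives 2 × 10 = 20 states.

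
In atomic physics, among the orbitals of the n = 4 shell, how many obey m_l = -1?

Go through l = 0, …, 3 (the values permitted for n = 4).
Per l-value: l=1 → 1; l=2 → 1; l=3 → 1.
Total orbitals: 1 + 1 + 1 = 3.

3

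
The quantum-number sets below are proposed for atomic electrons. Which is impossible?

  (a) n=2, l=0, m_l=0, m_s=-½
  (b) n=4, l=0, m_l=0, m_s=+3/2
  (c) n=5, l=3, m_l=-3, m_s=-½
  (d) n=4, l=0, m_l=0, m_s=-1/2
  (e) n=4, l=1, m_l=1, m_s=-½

(b) has m_s = +3/2, but an electron's spin must be ±1/2.
The remaining sets (a), (c), (d), (e) satisfy all four rules.

(b)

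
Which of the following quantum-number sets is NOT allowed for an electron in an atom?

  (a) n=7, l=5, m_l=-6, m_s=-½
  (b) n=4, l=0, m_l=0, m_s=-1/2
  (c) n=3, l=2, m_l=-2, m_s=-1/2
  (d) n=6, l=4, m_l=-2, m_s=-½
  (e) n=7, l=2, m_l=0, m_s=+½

(a)

(a) has |m_l| = 6 > l = 5, violating −l ≤ m_l ≤ l.
The remaining sets (b), (c), (d), (e) satisfy all four rules.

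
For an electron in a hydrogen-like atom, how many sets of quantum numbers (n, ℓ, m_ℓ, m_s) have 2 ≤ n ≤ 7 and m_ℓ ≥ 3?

40

Treat each shell separately and count matching orbitals:
n=4 → 1; n=5 → 3; n=6 → 6; n=7 → 10.
Orbitals: 1 + 3 + 6 + 10 = 20. Including both spin states (m_s = ±1/2) gives 2 × 20 = 40 states.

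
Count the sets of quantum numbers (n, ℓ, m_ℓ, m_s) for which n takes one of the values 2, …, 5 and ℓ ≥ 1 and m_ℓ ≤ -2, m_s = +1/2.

Treat each shell separately and count matching orbitals:
n=3 → 1; n=4 → 3; n=5 → 6.
Orbitals: 1 + 3 + 6 = 10. With m_s fixed to +1/2 there is one state per orbital, so 10 states.

10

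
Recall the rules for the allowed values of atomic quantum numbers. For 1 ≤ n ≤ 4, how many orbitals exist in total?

30

Total orbitals = 1² + 2² + 3² + 4² = 30.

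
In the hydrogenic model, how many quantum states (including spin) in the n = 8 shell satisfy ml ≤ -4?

The n = 8 shell has l = 0 through 7; check each.
The (l, ml) pairs meeting ml ≤ -4 give: l=4 → 1; l=5 → 2; l=6 → 3; l=7 → 4.
Orbitals: 1 + 2 + 3 + 4 = 10. Each orbital carries two spin states, so 10 × 2 = 20 states.

20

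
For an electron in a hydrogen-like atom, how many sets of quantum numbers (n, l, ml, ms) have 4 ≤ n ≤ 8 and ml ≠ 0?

320

Work shell by shell — for each n, count the (l, ml) pairs that satisfy ml ≠ 0:
n=4 → 12; n=5 → 20; n=6 → 30; n=7 → 42; n=8 → 56.
Orbitals: 12 + 20 + 30 + 42 + 56 = 160. Including both spin states (ms = ±1/2) gives 2 × 160 = 320 states.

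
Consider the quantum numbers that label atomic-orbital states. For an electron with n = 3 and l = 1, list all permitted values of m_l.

-1, 0, 1

m_l takes every integer from −l to +l. With l = 1 that gives the 3 values -1, 0, 1.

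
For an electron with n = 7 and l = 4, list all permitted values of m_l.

-4, -3, -2, -1, 0, 1, 2, 3, 4

m_l takes every integer from −l to +l. With l = 4 that gives the 9 values -4, -3, -2, -1, 0, 1, 2, 3, 4.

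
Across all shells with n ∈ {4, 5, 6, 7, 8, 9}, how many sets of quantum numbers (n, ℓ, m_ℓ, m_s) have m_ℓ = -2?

54

Count contributing orbitals for each principal shell:
n=4 → 2; n=5 → 3; n=6 → 4; n=7 → 5; n=8 → 6; n=9 → 7.
Orbitals: 2 + 3 + 4 + 5 + 6 + 7 = 27. Including both spin states (m_s = ±1/2) gives 2 × 27 = 54 states.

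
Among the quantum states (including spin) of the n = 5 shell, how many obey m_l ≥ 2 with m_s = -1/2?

6

The (l, m_l) pairs meeting m_l ≥ 2 give: l=2 → 1; l=3 → 2; l=4 → 3.
Orbitals: 1 + 2 + 3 = 6. With m_s fixed to a single value there is one state per orbital, giving 6 states.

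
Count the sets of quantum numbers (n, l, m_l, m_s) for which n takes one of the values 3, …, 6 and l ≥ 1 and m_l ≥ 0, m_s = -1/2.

48

Go shell by shell, enumerating (l, m_l) with l ≥ 1 and m_l ≥ 0:
n=3 → 5; n=4 → 9; n=5 → 14; n=6 → 20.
Orbitals: 5 + 9 + 14 + 20 = 48. With m_s fixed to -1/2 there is one state per orbital, so 48 states.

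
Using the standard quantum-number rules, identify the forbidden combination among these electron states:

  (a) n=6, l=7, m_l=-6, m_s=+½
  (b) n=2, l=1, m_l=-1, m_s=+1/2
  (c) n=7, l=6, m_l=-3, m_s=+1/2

(a)

(a) has l = 7 ≥ n = 6, violating 0 ≤ l ≤ n−1.
The remaining sets (b), (c) satisfy all four rules.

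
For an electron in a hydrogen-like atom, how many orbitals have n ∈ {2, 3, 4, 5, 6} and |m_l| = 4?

Go shell by shell, enumerating (l, m_l) with |m_l| = 4:
n=5 → 2; n=6 → 4.
Total orbitals: 2 + 4 = 6.

6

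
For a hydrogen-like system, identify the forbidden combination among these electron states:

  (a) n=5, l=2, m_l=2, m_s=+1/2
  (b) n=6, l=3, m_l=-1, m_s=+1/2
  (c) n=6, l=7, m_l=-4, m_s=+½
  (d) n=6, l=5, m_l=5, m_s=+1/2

(c) has l = 7 ≥ n = 6, violating 0 ≤ l ≤ n−1.
The remaining sets (a), (b), (d) satisfy all four rules.

(c)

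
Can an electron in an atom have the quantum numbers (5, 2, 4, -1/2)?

No

The magnetic quantum number must satisfy −l ≤ m_l ≤ l. With l = 2, m_l can only be -2, -1, 0, 1, 2, so m_l = 4 is forbidden.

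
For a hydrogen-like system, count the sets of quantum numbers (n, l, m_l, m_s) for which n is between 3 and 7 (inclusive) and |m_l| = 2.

Go shell by shell, enumerating (l, m_l) with |m_l| = 2:
n=3 → 2; n=4 → 4; n=5 → 6; n=6 → 8; n=7 → 10.
Orbitals: 2 + 4 + 6 + 8 + 10 = 30. Including both spin states (m_s = ±1/2) gives 2 × 30 = 60 states.

60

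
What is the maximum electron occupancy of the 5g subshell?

18

A subshell with ℓ = 4 has 2ℓ+1 = 9 orbitals, each holding 2 electrons (spin ±1/2), so 9 × 2 = 18.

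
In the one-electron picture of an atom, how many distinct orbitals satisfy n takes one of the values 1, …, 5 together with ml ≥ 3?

4

Work shell by shell — for each n, count the (l, ml) pairs that satisfy ml ≥ 3:
n=4 → 1; n=5 → 3.
Total orbitals: 1 + 3 = 4.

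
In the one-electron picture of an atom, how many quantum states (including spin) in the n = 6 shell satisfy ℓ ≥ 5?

Go through ℓ = 0, …, 5 (the values permitted for n = 6).
The (ℓ, m_ℓ) pairs meeting ℓ ≥ 5 give: ℓ=5 → 11.
Orbitals: 11. Each orbital carries two spin states, so 11 × 2 = 22 states.

22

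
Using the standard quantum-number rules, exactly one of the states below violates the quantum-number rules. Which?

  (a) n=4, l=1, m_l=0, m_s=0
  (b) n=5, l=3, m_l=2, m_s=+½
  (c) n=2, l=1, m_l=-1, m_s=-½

(a)

(a) has m_s = 0, but an electron's spin must be ±1/2.
The remaining sets (b), (c) satisfy all four rules.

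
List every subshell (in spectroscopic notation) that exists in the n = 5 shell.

5s, 5p, 5d, 5f, 5g

For n = 5, ℓ runs from 0 to 4. In spectroscopic notation ℓ = 0,1,2,… ↔ s,p,d,f,g,h,i, so the subshells are 5s, 5p, 5d, 5f, 5g.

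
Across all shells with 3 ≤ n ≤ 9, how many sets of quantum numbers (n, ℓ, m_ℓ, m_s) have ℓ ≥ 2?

504

Work shell by shell — for each n, count the (ℓ, m_ℓ) pairs that satisfy ℓ ≥ 2:
n=3 → 5; n=4 → 12; n=5 → 21; n=6 → 32; n=7 → 45; n=8 → 60; n=9 → 77.
Orbitals: 5 + 12 + 21 + 32 + 45 + 60 + 77 = 252. Including both spin states (m_s = ±1/2) gives 2 × 252 = 504 states.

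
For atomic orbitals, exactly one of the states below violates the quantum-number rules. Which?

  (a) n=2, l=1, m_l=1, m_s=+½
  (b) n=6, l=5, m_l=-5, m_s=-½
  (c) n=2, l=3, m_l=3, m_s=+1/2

(c) has l = 3 ≥ n = 2, violating 0 ≤ l ≤ n−1.
The remaining sets (a), (b) satisfy all four rules.

(c)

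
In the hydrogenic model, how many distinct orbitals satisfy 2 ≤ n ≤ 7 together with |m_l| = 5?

Treat each shell separately and count matching orbitals:
n=6 → 2; n=7 → 4.
Total orbitals: 2 + 4 = 6.

6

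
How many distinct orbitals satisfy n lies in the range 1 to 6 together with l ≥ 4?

For each n in the range, tally the orbitals obeying l ≥ 4:
n=5 → 9; n=6 → 20.
Total orbitals: 9 + 20 = 29.

29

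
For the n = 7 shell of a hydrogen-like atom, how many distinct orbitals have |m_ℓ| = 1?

With n = 7 the allowed ℓ are 0, 1, …, 6.
Contributions: ℓ=1 → 2; ℓ=2 → 2; ℓ=3 → 2; ℓ=4 → 2; ℓ=5 → 2; ℓ=6 → 2.
Total orbitals: 2 + 2 + 2 + 2 + 2 + 2 = 12.

12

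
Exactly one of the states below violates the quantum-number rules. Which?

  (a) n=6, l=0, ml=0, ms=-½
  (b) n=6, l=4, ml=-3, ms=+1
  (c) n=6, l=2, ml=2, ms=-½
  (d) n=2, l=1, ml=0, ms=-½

(b) has ms = +1, but an electron's spin must be ±1/2.
The remaining sets (a), (c), (d) satisfy all four rules.

(b)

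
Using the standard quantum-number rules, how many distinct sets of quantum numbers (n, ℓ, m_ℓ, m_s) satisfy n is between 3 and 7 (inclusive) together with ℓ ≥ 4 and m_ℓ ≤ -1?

56

Per-shell orbital counts meeting the constraint:
n=5 → 4; n=6 → 9; n=7 → 15.
Orbitals: 4 + 9 + 15 = 28. Including both spin states (m_s = ±1/2) gives 2 × 28 = 56 states.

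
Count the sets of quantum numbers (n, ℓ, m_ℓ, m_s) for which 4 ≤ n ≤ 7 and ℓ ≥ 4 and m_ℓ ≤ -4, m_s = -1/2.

Per-shell orbital counts meeting the constraint:
n=5 → 1; n=6 → 3; n=7 → 6.
Orbitals: 1 + 3 + 6 = 10. With m_s fixed to -1/2 there is one state per orbital, so 10 states.

10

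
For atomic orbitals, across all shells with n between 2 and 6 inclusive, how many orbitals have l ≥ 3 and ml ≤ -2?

Per-shell orbital counts meeting the constraint:
n=4 → 2; n=5 → 5; n=6 → 9.
Total orbitals: 2 + 5 + 9 = 16.

16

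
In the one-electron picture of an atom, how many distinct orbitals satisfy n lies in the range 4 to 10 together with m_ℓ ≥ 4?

Per-shell orbital counts meeting the constraint:
n=5 → 1; n=6 → 3; n=7 → 6; n=8 → 10; n=9 → 15; n=10 → 21.
Total orbitals: 1 + 3 + 6 + 10 + 15 + 21 = 56.

56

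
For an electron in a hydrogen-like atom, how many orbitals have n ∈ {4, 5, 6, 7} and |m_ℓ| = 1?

36

Go shell by shell, enumerating (ℓ, m_ℓ) with |m_ℓ| = 1:
n=4 → 6; n=5 → 8; n=6 → 10; n=7 → 12.
Total orbitals: 6 + 8 + 10 + 12 = 36.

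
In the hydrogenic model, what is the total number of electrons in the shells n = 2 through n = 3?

26

Shell n has n² orbitals: 2²=4 + 3²=9 = 13 orbitals.
Two spin states per orbital: 2 × 13 = 26 electrons.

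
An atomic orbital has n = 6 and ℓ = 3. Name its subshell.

ℓ = 3 corresponds to the letter 'f', so the subshell is 6f.

6f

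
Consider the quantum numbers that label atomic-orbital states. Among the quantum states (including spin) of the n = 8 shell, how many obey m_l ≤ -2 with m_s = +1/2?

21

With n = 8 the allowed l are 0, 1, …, 7.
Orbitals with m_l ≤ -2, by l: l=2 → 1; l=3 → 2; l=4 → 3; l=5 → 4; l=6 → 5; l=7 → 6.
Orbitals: 1 + 2 + 3 + 4 + 5 + 6 = 21. With m_s fixed to a single value there is one state per orbital, giving 21 states.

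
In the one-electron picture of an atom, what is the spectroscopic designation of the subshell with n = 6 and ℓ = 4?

6g

ℓ = 4 corresponds to the letter 'g', so the subshell is 6g.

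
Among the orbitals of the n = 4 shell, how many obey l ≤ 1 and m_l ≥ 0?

The (l, m_l) pairs meeting l ≤ 1 and m_l ≥ 0 give: l=0 → 1; l=1 → 2.
Total orbitals: 1 + 2 = 3.

3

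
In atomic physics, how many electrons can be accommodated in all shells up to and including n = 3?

28

Total orbitals = 1² + 2² + 3² = 14. Doubling for spin gives 28 electrons.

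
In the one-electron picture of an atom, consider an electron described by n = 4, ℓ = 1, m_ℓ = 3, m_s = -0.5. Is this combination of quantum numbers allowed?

Invalid

The magnetic quantum number must satisfy −ℓ ≤ m_ℓ ≤ ℓ. With ℓ = 1, m_ℓ can only be -1, 0, 1, so m_ℓ = 3 is forbidden.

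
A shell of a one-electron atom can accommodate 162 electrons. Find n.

2n² = 162 ⇒ n² = 81 ⇒ n = 9.

n = 9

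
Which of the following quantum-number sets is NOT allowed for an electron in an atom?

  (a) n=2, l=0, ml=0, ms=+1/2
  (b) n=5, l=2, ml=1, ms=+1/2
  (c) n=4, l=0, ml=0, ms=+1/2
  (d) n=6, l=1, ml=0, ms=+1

(d)

(d) has ms = +1, but an electron's spin must be ±1/2.
The remaining sets (a), (b), (c) satisfy all four rules.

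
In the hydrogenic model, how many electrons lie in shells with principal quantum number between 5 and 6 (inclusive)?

Shell n has n² orbitals: 5²=25 + 6²=36 = 61 orbitals.
Two spin states per orbital: 2 × 61 = 122 electrons.

122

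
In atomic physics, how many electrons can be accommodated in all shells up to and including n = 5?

110

Total orbitals = 1² + 2² + 3² + 4² + 5² = 55. Doubling for spin gives 110 electrons.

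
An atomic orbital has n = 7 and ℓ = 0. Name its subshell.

7s

ℓ = 0 corresponds to the letter 's', so the subshell is 7s.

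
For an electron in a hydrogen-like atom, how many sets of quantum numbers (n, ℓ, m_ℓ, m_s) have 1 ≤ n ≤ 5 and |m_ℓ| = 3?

Go shell by shell, enumerating (ℓ, m_ℓ) with |m_ℓ| = 3:
n=4 → 2; n=5 → 4.
Orbitals: 2 + 4 = 6. Including both spin states (m_s = ±1/2) gives 2 × 6 = 12 states.

12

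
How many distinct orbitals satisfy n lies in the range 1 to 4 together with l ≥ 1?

26

For each n in the range, tally the orbitals obeying l ≥ 1:
n=2 → 3; n=3 → 8; n=4 → 15.
Total orbitals: 3 + 8 + 15 = 26.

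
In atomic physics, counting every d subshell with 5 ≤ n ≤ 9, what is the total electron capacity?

50

A d subshell (ℓ = 2) exists for every n ≥ 3, so shells n = 5, 6, 7, 8, 9 each contribute one — 5 subshells.
Since each d subshell holds 2(2·2+1) = 10 electrons, the total is 5 × 10 = 50.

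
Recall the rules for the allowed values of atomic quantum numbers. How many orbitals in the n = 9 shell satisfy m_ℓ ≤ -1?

36

The n = 9 shell has ℓ = 0 through 8; check each.
Orbitals with m_ℓ ≤ -1, by ℓ: ℓ=1 → 1; ℓ=2 → 2; ℓ=3 → 3; ℓ=4 → 4; ℓ=5 → 5; ℓ=6 → 6; ℓ=7 → 7; ℓ=8 → 8.
Total orbitals: 1 + 2 + 3 + 4 + 5 + 6 + 7 + 8 = 36.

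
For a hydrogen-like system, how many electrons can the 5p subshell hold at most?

6

A subshell with l = 1 has 2l+1 = 3 orbitals, each holding 2 electrons (spin ±1/2), so 3 × 2 = 6.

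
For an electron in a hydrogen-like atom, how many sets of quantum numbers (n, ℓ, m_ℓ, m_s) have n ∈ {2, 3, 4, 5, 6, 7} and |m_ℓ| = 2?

Work shell by shell — for each n, count the (ℓ, m_ℓ) pairs that satisfy |m_ℓ| = 2:
n=3 → 2; n=4 → 4; n=5 → 6; n=6 → 8; n=7 → 10.
Orbitals: 2 + 4 + 6 + 8 + 10 = 30. Including both spin states (m_s = ±1/2) gives 2 × 30 = 60 states.

60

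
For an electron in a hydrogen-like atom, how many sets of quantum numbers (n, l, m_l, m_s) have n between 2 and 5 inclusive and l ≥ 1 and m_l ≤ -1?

Go shell by shell, enumerating (l, m_l) with l ≥ 1 and m_l ≤ -1:
n=2 → 1; n=3 → 3; n=4 → 6; n=5 → 10.
Orbitals: 1 + 3 + 6 + 10 = 20. Including both spin states (m_s = ±1/2) gives 2 × 20 = 40 states.

40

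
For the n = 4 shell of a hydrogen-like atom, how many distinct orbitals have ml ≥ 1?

The n = 4 shell has l = 0 through 3; check each.
Per l-value: l=1 → 1; l=2 → 2; l=3 → 3.
Total orbitals: 1 + 2 + 3 = 6.

6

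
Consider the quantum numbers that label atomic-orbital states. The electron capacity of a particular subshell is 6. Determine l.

2(2l+1) = 6 ⇒ 2l+1 = 3 ⇒ l = 1.

l = 1 (p)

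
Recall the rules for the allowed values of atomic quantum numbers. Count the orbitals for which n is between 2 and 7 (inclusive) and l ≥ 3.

90

For each n in the range, tally the orbitals obeying l ≥ 3:
n=4 → 7; n=5 → 16; n=6 → 27; n=7 → 40.
Total orbitals: 7 + 16 + 27 + 40 = 90.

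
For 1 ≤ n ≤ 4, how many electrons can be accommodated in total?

60

Total orbitals = 1² + 2² + 3² + 4² = 30. Doubling for spin gives 60 electrons.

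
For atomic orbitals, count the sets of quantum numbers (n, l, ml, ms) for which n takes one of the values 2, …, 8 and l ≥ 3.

For each n in the range, tally the orbitals obeying l ≥ 3:
n=4 → 7; n=5 → 16; n=6 → 27; n=7 → 40; n=8 → 55.
Orbitals: 7 + 16 + 27 + 40 + 55 = 145. Including both spin states (ms = ±1/2) gives 2 × 145 = 290 states.

290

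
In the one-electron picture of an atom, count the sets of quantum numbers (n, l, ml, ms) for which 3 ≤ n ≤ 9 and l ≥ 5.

Per-shell orbital counts meeting the constraint:
n=6 → 11; n=7 → 24; n=8 → 39; n=9 → 56.
Orbitals: 11 + 24 + 39 + 56 = 130. Including both spin states (ms = ±1/2) gives 2 × 130 = 260 states.

260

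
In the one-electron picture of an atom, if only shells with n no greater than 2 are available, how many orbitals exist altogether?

Total orbitals = 1² + 2² = 5.

5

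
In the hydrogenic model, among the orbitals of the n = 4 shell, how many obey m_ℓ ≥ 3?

For n = 4, ℓ ranges over 0 … 3.
The (ℓ, m_ℓ) pairs meeting m_ℓ ≥ 3 give: ℓ=3 → 1.
Total orbitals: 1.

1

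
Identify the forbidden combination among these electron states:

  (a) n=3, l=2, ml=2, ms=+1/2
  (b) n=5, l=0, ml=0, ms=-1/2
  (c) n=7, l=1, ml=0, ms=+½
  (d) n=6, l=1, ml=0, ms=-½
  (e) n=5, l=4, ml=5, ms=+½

(e)

(e) has |ml| = 5 > l = 4, violating −l ≤ ml ≤ l.
The remaining sets (a), (b), (c), (d) satisfy all four rules.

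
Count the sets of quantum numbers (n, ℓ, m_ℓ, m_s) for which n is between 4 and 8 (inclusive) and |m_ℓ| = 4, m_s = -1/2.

20

For each n in the range, tally the orbitals obeying |m_ℓ| = 4:
n=5 → 2; n=6 → 4; n=7 → 6; n=8 → 8.
Orbitals: 2 + 4 + 6 + 8 = 20. With m_s fixed to -1/2 there is one state per orbital, so 20 states.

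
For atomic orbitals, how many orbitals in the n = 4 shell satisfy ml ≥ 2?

3

For n = 4, l ranges over 0 … 3.
The (l, ml) pairs meeting ml ≥ 2 give: l=2 → 1; l=3 → 2.
Total orbitals: 1 + 2 = 3.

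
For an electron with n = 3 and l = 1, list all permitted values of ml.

ml takes every integer from −l to +l. With l = 1 that gives the 3 values -1, 0, 1.

-1, 0, 1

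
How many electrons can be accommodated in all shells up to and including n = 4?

60

Total orbitals = 1² + 2² + 3² + 4² = 30. Doubling for spin gives 60 electrons.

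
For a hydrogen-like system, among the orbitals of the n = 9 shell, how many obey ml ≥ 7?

3

The (l, ml) pairs meeting ml ≥ 7 give: l=7 → 1; l=8 → 2.
Total orbitals: 1 + 2 = 3.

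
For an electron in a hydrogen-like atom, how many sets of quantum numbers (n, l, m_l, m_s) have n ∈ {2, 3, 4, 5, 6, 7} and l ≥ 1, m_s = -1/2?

133

For each n in the range, tally the orbitals obeying l ≥ 1:
n=2 → 3; n=3 → 8; n=4 → 15; n=5 → 24; n=6 → 35; n=7 → 48.
Orbitals: 3 + 8 + 15 + 24 + 35 + 48 = 133. With m_s fixed to -1/2 there is one state per orbital, so 133 states.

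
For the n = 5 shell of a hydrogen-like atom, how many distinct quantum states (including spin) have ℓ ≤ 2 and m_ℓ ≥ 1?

6

Go through ℓ = 0, …, 4 (the values permitted for n = 5).
The (ℓ, m_ℓ) pairs meeting ℓ ≤ 2 and m_ℓ ≥ 1 give: ℓ=1 → 1; ℓ=2 → 2.
Orbitals: 1 + 2 = 3. Each orbital carries two spin states, so 3 × 2 = 6 states.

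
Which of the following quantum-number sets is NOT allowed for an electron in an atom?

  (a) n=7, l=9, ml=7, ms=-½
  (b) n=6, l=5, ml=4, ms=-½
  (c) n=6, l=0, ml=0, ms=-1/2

(a)

(a) has l = 9 ≥ n = 7, violating 0 ≤ l ≤ n−1.
The remaining sets (b), (c) satisfy all four rules.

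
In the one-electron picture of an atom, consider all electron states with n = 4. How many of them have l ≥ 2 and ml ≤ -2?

For n = 4, l ranges over 0 … 3.
Orbitals with l ≥ 2 and ml ≤ -2, by l: l=2 → 1; l=3 → 2.
Orbitals: 1 + 2 = 3. Each orbital carries two spin states, so 3 × 2 = 6 states.

6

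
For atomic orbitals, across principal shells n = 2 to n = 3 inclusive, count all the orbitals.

13

Shell n has n² orbitals: 2²=4 + 3²=9 = 13 orbitals.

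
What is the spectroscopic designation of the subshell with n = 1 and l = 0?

l = 0 corresponds to the letter 's', so the subshell is 1s.

1s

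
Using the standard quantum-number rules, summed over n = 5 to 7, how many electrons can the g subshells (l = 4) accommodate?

A g subshell (l = 4) exists for every n ≥ 5, so shells n = 5, 6, 7 each contribute one — 3 subshells.
Since each g subshell holds 2(2·4+1) = 18 electrons, the total is 3 × 18 = 54.

54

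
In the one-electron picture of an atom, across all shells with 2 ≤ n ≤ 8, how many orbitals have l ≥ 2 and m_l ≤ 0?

Work shell by shell — for each n, count the (l, m_l) pairs that satisfy l ≥ 2 and m_l ≤ 0:
n=3 → 3; n=4 → 7; n=5 → 12; n=6 → 18; n=7 → 25; n=8 → 33.
Total orbitals: 3 + 7 + 12 + 18 + 25 + 33 = 98.

98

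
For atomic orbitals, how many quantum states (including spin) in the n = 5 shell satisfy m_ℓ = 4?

Go through ℓ = 0, …, 4 (the values permitted for n = 5).
Per ℓ-value: ℓ=4 → 1.
Orbitals: 1. Each orbital carries two spin states, so 1 × 2 = 2 states.

2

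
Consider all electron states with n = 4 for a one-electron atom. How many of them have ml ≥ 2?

For n = 4, l ranges over 0 … 3.
Orbitals with ml ≥ 2, by l: l=2 → 1; l=3 → 2.
Orbitals: 1 + 2 = 3. Each orbital carries two spin states, so 3 × 2 = 6 states.

6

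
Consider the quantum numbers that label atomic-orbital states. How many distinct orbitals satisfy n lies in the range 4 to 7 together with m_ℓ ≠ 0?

Treat each shell separately and count matching orbitals:
n=4 → 12; n=5 → 20; n=6 → 30; n=7 → 42.
Total orbitals: 12 + 20 + 30 + 42 = 104.

104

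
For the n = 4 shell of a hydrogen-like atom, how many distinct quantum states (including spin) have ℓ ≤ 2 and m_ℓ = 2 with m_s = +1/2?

The n = 4 shell has ℓ = 0 through 3; check each.
Orbitals with ℓ ≤ 2 and m_ℓ = 2, by ℓ: ℓ=2 → 1.
Orbitals: 1. With m_s fixed to a single value there is one state per orbital, giving 1 state.

1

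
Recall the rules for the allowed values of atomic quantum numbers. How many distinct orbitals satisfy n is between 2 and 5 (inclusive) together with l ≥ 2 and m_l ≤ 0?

Treat each shell separately and count matching orbitals:
n=3 → 3; n=4 → 7; n=5 → 12.
Total orbitals: 3 + 7 + 12 = 22.

22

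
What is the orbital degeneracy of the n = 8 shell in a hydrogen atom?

64

The n = 8 shell contains n² = 8² = 64 orbitals.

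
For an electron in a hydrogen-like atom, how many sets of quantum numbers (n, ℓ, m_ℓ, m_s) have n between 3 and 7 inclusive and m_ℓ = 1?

40

Treat each shell separately and count matching orbitals:
n=3 → 2; n=4 → 3; n=5 → 4; n=6 → 5; n=7 → 6.
Orbitals: 2 + 3 + 4 + 5 + 6 = 20. Including both spin states (m_s = ±1/2) gives 2 × 20 = 40 states.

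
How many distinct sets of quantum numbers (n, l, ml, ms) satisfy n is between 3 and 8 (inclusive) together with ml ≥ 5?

Per-shell orbital counts meeting the constraint:
n=6 → 1; n=7 → 3; n=8 → 6.
Orbitals: 1 + 3 + 6 = 10. Including both spin states (ms = ±1/2) gives 2 × 10 = 20 states.

20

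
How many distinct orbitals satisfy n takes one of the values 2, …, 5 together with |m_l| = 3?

Count contributing orbitals for each principal shell:
n=4 → 2; n=5 → 4.
Total orbitals: 2 + 4 = 6.

6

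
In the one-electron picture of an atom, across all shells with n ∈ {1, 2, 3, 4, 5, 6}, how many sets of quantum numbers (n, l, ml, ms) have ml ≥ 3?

Work shell by shell — for each n, count the (l, ml) pairs that satisfy ml ≥ 3:
n=4 → 1; n=5 → 3; n=6 → 6.
Orbitals: 1 + 3 + 6 = 10. Including both spin states (ms = ±1/2) gives 2 × 10 = 20 states.

20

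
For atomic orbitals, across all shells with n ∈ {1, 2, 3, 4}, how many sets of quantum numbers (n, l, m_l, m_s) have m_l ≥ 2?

8

Count contributing orbitals for each principal shell:
n=3 → 1; n=4 → 3.
Orbitals: 1 + 3 = 4. Including both spin states (m_s = ±1/2) gives 2 × 4 = 8 states.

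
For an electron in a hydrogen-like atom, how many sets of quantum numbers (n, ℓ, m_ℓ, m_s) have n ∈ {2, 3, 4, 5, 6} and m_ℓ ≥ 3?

Work shell by shell — for each n, count the (ℓ, m_ℓ) pairs that satisfy m_ℓ ≥ 3:
n=4 → 1; n=5 → 3; n=6 → 6.
Orbitals: 1 + 3 + 6 = 10. Including both spin states (m_s = ±1/2) gives 2 × 10 = 20 states.

20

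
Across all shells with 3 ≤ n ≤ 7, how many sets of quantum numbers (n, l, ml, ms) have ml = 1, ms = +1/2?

Go shell by shell, enumerating (l, ml) with ml = 1:
n=3 → 2; n=4 → 3; n=5 → 4; n=6 → 5; n=7 → 6.
Orbitals: 2 + 3 + 4 + 5 + 6 = 20. With ms fixed to +1/2 there is one state per orbital, so 20 states.

20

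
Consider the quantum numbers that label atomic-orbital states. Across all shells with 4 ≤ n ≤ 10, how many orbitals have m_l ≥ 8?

Go shell by shell, enumerating (l, m_l) with m_l ≥ 8:
n=9 → 1; n=10 → 3.
Total orbitals: 1 + 3 = 4.

4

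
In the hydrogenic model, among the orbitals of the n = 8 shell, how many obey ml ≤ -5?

6

With n = 8 the allowed l are 0, 1, …, 7.
Contributions: l=5 → 1; l=6 → 2; l=7 → 3.
Total orbitals: 1 + 2 + 3 = 6.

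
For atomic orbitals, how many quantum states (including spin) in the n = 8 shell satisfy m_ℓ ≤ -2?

Per ℓ-value: ℓ=2 → 1; ℓ=3 → 2; ℓ=4 → 3; ℓ=5 → 4; ℓ=6 → 5; ℓ=7 → 6.
Orbitals: 1 + 2 + 3 + 4 + 5 + 6 = 21. Each orbital carries two spin states, so 21 × 2 = 42 states.

42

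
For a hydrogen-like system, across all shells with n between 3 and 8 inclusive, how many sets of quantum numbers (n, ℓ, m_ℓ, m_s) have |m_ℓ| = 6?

Count contributing orbitals for each principal shell:
n=7 → 2; n=8 → 4.
Orbitals: 2 + 4 = 6. Including both spin states (m_s = ±1/2) gives 2 × 6 = 12 states.

12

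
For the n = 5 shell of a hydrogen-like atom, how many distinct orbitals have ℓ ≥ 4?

9

The n = 5 shell has ℓ = 0 through 4; check each.
The (ℓ, m_ℓ) pairs meeting ℓ ≥ 4 give: ℓ=4 → 9.
Total orbitals: 9.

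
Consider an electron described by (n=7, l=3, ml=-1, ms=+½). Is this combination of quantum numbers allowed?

n = 7 is a positive integer. l = 3 satisfies 0 ≤ l ≤ n−1 = 6. ml = -1 lies in the range −l … +l (here −3 … 3). ms = +1/2 is one of ±1/2.
All four constraints are satisfied.

Yes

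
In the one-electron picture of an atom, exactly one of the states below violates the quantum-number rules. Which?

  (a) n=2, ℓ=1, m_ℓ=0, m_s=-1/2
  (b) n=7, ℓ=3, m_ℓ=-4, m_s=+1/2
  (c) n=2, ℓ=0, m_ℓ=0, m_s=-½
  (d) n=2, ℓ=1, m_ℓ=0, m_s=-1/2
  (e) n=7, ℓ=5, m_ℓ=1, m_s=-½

(b)

(b) has |m_ℓ| = 4 > ℓ = 3, violating −ℓ ≤ m_ℓ ≤ ℓ.
The remaining sets (a), (c), (d), (e) satisfy all four rules.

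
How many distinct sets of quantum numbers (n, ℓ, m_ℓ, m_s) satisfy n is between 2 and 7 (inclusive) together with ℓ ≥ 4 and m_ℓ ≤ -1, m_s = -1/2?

28

Per-shell orbital counts meeting the constraint:
n=5 → 4; n=6 → 9; n=7 → 15.
Orbitals: 4 + 9 + 15 = 28. With m_s fixed to -1/2 there is one state per orbital, so 28 states.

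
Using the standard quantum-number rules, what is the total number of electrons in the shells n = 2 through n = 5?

108

Shell n has n² orbitals: 2²=4 + 3²=9 + 4²=16 + 5²=25 = 54 orbitals.
Two spin states per orbital: 2 × 54 = 108 electrons.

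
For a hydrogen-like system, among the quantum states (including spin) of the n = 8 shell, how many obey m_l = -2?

The (l, m_l) pairs meeting m_l = -2 give: l=2 → 1; l=3 → 1; l=4 → 1; l=5 → 1; l=6 → 1; l=7 → 1.
Orbitals: 1 + 1 + 1 + 1 + 1 + 1 = 6. Each orbital carries two spin states, so 6 × 2 = 12 states.

12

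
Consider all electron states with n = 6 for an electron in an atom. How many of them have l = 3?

Go through l = 0, …, 5 (the values permitted for n = 6).
Per l-value: l=3 → 7.
Orbitals: 7. Each orbital carries two spin states, so 7 × 2 = 14 states.

14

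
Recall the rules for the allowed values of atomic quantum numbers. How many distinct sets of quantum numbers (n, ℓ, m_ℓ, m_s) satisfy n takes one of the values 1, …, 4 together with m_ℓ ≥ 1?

Count contributing orbitals for each principal shell:
n=2 → 1; n=3 → 3; n=4 → 6.
Orbitals: 1 + 3 + 6 = 10. Including both spin states (m_s = ±1/2) gives 2 × 10 = 20 states.

20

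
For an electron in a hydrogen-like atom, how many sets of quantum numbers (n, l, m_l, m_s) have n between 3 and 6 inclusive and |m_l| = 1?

Per-shell orbital counts meeting the constraint:
n=3 → 4; n=4 → 6; n=5 → 8; n=6 → 10.
Orbitals: 4 + 6 + 8 + 10 = 28. Including both spin states (m_s = ±1/2) gives 2 × 28 = 56 states.

56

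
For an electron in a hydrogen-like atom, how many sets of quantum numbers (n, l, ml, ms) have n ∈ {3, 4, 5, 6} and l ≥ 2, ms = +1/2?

70

Count contributing orbitals for each principal shell:
n=3 → 5; n=4 → 12; n=5 → 21; n=6 → 32.
Orbitals: 5 + 12 + 21 + 32 = 70. With ms fixed to +1/2 there is one state per orbital, so 70 states.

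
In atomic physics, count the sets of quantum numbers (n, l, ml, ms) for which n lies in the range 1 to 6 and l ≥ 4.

58

Work shell by shell — for each n, count the (l, ml) pairs that satisfy l ≥ 4:
n=5 → 9; n=6 → 20.
Orbitals: 9 + 20 = 29. Including both spin states (ms = ±1/2) gives 2 × 29 = 58 states.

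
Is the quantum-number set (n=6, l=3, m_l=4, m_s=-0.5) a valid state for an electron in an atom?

The magnetic quantum number must satisfy −l ≤ m_l ≤ l. With l = 3, m_l can only be -3, -2, -1, 0, 1, 2, 3, so m_l = 4 is forbidden.

Invalid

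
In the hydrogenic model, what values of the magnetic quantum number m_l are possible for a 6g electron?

-4, -3, -2, -1, 0, 1, 2, 3, 4

The 6g subshell has l = 4, and m_l takes every integer from −l to +l. With l = 4 that gives the 9 values -4, -3, -2, -1, 0, 1, 2, 3, 4.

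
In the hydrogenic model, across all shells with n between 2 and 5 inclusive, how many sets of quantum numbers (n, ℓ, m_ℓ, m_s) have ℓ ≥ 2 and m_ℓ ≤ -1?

Count contributing orbitals for each principal shell:
n=3 → 2; n=4 → 5; n=5 → 9.
Orbitals: 2 + 5 + 9 = 16. Including both spin states (m_s = ±1/2) gives 2 × 16 = 32 states.

32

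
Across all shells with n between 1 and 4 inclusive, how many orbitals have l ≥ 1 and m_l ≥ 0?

16

Treat each shell separately and count matching orbitals:
n=2 → 2; n=3 → 5; n=4 → 9.
Total orbitals: 2 + 5 + 9 = 16.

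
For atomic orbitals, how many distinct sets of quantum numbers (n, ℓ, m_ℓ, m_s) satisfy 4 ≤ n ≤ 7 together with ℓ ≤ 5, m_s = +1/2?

Treat each shell separately and count matching orbitals:
n=4 → 16; n=5 → 25; n=6 → 36; n=7 → 36.
Orbitals: 16 + 25 + 36 + 36 = 113. With m_s fixed to +1/2 there is one state per orbital, so 113 states.

113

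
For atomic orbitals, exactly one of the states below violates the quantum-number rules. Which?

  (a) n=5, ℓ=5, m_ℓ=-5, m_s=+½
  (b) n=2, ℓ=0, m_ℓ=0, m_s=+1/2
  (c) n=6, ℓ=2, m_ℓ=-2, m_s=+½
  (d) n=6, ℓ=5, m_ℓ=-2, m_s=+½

(a)

(a) has ℓ = 5 ≥ n = 5, violating 0 ≤ ℓ ≤ n−1.
The remaining sets (b), (c), (d) satisfy all four rules.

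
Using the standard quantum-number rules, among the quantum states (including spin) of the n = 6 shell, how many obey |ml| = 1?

20

Contributions: l=1 → 2; l=2 → 2; l=3 → 2; l=4 → 2; l=5 → 2.
Orbitals: 2 + 2 + 2 + 2 + 2 = 10. Each orbital carries two spin states, so 10 × 2 = 20 states.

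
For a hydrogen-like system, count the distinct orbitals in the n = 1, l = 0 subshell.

1

A subshell has 2l+1 orbitals; with l = 0, that's 1.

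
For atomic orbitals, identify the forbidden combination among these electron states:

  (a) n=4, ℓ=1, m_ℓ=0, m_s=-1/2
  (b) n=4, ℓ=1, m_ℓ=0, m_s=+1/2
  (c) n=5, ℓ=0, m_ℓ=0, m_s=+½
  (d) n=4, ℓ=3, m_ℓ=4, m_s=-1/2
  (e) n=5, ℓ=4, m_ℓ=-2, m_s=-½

(d) has |m_ℓ| = 4 > ℓ = 3, violating −ℓ ≤ m_ℓ ≤ ℓ.
The remaining sets (a), (b), (c), (e) satisfy all four rules.

(d)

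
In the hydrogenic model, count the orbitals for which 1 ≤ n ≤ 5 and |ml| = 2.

Go shell by shell, enumerating (l, ml) with |ml| = 2:
n=3 → 2; n=4 → 4; n=5 → 6.
Total orbitals: 2 + 4 + 6 = 12.

12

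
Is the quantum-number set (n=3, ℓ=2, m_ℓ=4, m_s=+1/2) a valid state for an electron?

Invalid

The magnetic quantum number must satisfy −ℓ ≤ m_ℓ ≤ ℓ. With ℓ = 2, m_ℓ can only be -2, -1, 0, 1, 2, so m_ℓ = 4 is forbidden.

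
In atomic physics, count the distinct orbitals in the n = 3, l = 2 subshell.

5

A subshell has 2l+1 orbitals; with l = 2, that's 5.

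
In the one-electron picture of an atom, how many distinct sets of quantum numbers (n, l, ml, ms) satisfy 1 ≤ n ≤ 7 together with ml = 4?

Treat each shell separately and count matching orbitals:
n=5 → 1; n=6 → 2; n=7 → 3.
Orbitals: 1 + 2 + 3 = 6. Including both spin states (ms = ±1/2) gives 2 × 6 = 12 states.

12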